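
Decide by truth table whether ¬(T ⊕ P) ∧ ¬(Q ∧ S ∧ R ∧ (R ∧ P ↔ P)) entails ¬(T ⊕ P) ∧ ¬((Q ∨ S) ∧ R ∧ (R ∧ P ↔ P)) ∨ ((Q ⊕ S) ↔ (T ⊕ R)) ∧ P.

no

P | Q | R | S | T | φ | ψ
- | - | - | - | - | - | -
F | F | F | F | F | T | T
F | F | F | F | T | F | F
F | F | F | T | F | T | T
F | F | F | T | T | F | F
F | F | T | F | F | T | T
F | F | T | F | T | F | F
F | F | T | T | F | T | F
F | F | T | T | T | F | F
F | T | F | F | F | T | T
F | T | F | F | T | F | F
F | T | F | T | F | T | T
F | T | F | T | T | F | F
F | T | T | F | F | T | F
F | T | T | F | T | F | F
F | T | T | T | F | F | F
F | T | T | T | T | F | F
T | F | F | F | F | F | T
T | F | F | F | T | T | T
T | F | F | T | F | F | F
T | F | F | T | T | T | T
T | F | T | F | F | F | F
T | F | T | F | T | T | T
T | F | T | T | F | F | T
T | F | T | T | T | T | F
T | T | F | F | F | F | F
T | T | F | F | T | T | T
T | T | F | T | F | F | T
T | T | F | T | T | T | T
T | T | T | F | F | F | T
T | T | T | F | T | T | F
T | T | T | T | F | F | F
T | T | T | T | T | F | T
At P=F, Q=F, R=T, S=T, T=F we have φ true but ψ false, so φ does not entail ψ.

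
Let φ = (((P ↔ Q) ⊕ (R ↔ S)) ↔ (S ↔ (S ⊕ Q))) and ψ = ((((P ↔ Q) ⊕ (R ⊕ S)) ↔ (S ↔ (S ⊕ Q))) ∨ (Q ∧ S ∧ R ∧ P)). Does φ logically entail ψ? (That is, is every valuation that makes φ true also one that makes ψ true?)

no

P | Q | R | S || φ | ψ
1 | 1 | 1 | 1 || 1 | 1
1 | 1 | 1 | 0 || 0 | 1
1 | 1 | 0 | 1 || 0 | 1
1 | 1 | 0 | 0 || 1 | 0
1 | 0 | 1 | 1 || 1 | 0
1 | 0 | 1 | 0 || 0 | 1
1 | 0 | 0 | 1 || 0 | 1
1 | 0 | 0 | 0 || 1 | 0
0 | 1 | 1 | 1 || 0 | 1
0 | 1 | 1 | 0 || 1 | 0
0 | 1 | 0 | 1 || 1 | 0
0 | 1 | 0 | 0 || 0 | 1
0 | 0 | 1 | 1 || 0 | 1
0 | 0 | 1 | 0 || 1 | 0
0 | 0 | 0 | 1 || 1 | 0
0 | 0 | 0 | 0 || 0 | 1
At P=1, Q=1, R=0, S=0 we have φ true but ψ false, so φ does not entail ψ.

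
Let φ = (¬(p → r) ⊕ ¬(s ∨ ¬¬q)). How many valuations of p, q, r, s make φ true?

p | q | r | s | (p → r) | ¬(p → r) | ¬q | ¬¬q | (s ∨ ¬¬q) | ¬(s ∨ ¬¬q) | (¬(p → r) ⊕ ¬(s ∨ ¬¬q))
- | - | - | - | ------- | -------- | -- | --- | --------- | ---------- | -----------------------
F | F | F | F |    T    |    F     | T  |  F  |     F     |     T      |            T           
F | F | F | T |    T    |    F     | T  |  F  |     T     |     F      |            F           
F | F | T | F |    T    |    F     | T  |  F  |     F     |     T      |            T           
F | F | T | T |    T    |    F     | T  |  F  |     T     |     F      |            F           
F | T | F | F |    T    |    F     | F  |  T  |     T     |     F      |            F           
F | T | F | T |    T    |    F     | F  |  T  |     T     |     F      |            F           
F | T | T | F |    T    |    F     | F  |  T  |     T     |     F      |            F           
F | T | T | T |    T    |    F     | F  |  T  |     T     |     F      |            F           
T | F | F | F |    F    |    T     | T  |  F  |     F     |     T      |            F           
T | F | F | T |    F    |    T     | T  |  F  |     T     |     F      |            T           
T | F | T | F |    T    |    F     | T  |  F  |     F     |     T      |            T           
T | F | T | T |    T    |    F     | T  |  F  |     T     |     F      |            F           
T | T | F | F |    F    |    T     | F  |  T  |     T     |     F      |            T           
T | T | F | T |    F    |    T     | F  |  T  |     T     |     F      |            T           
T | T | T | F |    T    |    F     | F  |  T  |     T     |     F      |            F           
T | T | T | T |    T    |    F     | F  |  T  |     T     |     F      |            F           
The formula is true on 6 of the 16 rows.

6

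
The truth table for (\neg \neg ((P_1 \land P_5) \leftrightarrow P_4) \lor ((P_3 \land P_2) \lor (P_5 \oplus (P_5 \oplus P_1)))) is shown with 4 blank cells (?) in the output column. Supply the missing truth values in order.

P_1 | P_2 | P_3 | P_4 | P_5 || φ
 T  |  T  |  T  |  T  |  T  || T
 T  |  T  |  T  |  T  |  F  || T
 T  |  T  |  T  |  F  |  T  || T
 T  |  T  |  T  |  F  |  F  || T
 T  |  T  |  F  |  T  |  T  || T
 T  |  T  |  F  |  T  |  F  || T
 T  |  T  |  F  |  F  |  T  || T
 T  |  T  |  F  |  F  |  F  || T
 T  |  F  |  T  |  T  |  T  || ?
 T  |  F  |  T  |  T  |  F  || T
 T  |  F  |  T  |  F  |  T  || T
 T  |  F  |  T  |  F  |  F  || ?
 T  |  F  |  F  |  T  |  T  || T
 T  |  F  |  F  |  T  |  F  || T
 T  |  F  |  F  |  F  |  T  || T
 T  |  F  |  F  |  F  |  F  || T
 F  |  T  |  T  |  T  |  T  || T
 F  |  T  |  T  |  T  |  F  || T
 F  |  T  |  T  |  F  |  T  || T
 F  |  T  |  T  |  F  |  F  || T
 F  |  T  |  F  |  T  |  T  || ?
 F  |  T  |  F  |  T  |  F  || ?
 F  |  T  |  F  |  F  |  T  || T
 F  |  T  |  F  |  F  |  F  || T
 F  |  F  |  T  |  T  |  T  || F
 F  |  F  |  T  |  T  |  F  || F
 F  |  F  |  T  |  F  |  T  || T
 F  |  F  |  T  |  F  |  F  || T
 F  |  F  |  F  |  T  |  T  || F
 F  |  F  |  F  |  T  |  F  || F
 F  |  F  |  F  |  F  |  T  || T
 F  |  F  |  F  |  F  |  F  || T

Row P_1=T, P_2=F, P_3=T, P_4=T, P_5=T: \neg \neg ((P_1 \land P_5) \leftrightarrow P_4) = T, ((P_3 \land P_2) \lor (P_5 \oplus (P_5 \oplus P_1))) = T, so the formula = T.
Row P_1=T, P_2=F, P_3=T, P_4=F, P_5=F: \neg \neg ((P_1 \land P_5) \leftrightarrow P_4) = T, ((P_3 \land P_2) \lor (P_5 \oplus (P_5 \oplus P_1))) = T, so the formula = T.
Row P_1=F, P_2=T, P_3=F, P_4=T, P_5=T: \neg \neg ((P_1 \land P_5) \leftrightarrow P_4) = F, ((P_3 \land P_2) \lor (P_5 \oplus (P_5 \oplus P_1))) = F, so the formula = F.
Row P_1=F, P_2=T, P_3=F, P_4=T, P_5=F: \neg \neg ((P_1 \land P_5) \leftrightarrow P_4) = F, ((P_3 \land P_2) \lor (P_5 \oplus (P_5 \oplus P_1))) = F, so the formula = F.

T, T, F, F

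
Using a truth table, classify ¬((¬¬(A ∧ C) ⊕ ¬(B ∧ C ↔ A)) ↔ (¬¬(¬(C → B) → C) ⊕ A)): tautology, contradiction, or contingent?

A | B | C || (A ∧ C) | ¬(A ∧ C) | ¬¬(A ∧ C) | (B ∧ C) | ((B ∧ C) ↔ A) | ¬((B ∧ C) ↔ A) | (¬¬(A ∧ C) ⊕ ¬((B ∧ C) ↔ A)) | (C → B) | ¬(C → B) | (¬(C → B) → C) | ¬(¬(C → B) → C) | ¬¬(¬(C → B) → C) | (¬¬(¬(C → B) → C) ⊕ A) | φ
F | F | F ||    F    |    T     |     F     |    F    |       T       |       F        |              F               |    T    |    F     |       T        |        F        |        T         |           T            | T
F | F | T ||    F    |    T     |     F     |    F    |       T       |       F        |              F               |    F    |    T     |       T        |        F        |        T         |           T            | T
F | T | F ||    F    |    T     |     F     |    F    |       T       |       F        |              F               |    T    |    F     |       T        |        F        |        T         |           T            | T
F | T | T ||    F    |    T     |     F     |    T    |       F       |       T        |              T               |    T    |    F     |       T        |        F        |        T         |           T            | F
T | F | F ||    F    |    T     |     F     |    F    |       F       |       T        |              T               |    T    |    F     |       T        |        F        |        T         |           F            | T
T | F | T ||    T    |    F     |     T     |    F    |       F       |       T        |              F               |    F    |    T     |       T        |        F        |        T         |           F            | F
T | T | F ||    F    |    T     |     F     |    F    |       F       |       T        |              T               |    T    |    F     |       T        |        F        |        T         |           F            | T
T | T | T ||    T    |    F     |     T     |    T    |       T       |       F        |              T               |    T    |    F     |       T        |        F        |        T         |           F            | T
6 of 8 rows are T, so the formula is contingent.

contingent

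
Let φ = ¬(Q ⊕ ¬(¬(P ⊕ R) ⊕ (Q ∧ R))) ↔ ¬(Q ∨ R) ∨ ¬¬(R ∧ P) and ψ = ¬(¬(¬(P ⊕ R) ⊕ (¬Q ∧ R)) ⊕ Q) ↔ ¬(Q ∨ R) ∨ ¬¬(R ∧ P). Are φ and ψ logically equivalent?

not equivalent

P  Q  R  |  φ  ψ
T  T  T  |  T  F
T  T  F  |  F  F
T  F  T  |  T  F
T  F  F  |  F  F
F  T  T  |  T  F
F  T  F  |  T  T
F  F  T  |  T  F
F  F  F  |  T  T
The columns differ at P=T, Q=T, R=T (φ=T, ψ=F), so they are not equivalent.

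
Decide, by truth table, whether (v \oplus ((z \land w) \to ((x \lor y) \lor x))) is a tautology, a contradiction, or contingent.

contingent

x | y | z | w | v || φ
T | T | T | T | T || F
T | T | T | T | F || T
T | T | T | F | T || F
T | T | T | F | F || T
T | T | F | T | T || F
T | T | F | T | F || T
T | T | F | F | T || F
T | T | F | F | F || T
T | F | T | T | T || F
T | F | T | T | F || T
T | F | T | F | T || F
T | F | T | F | F || T
T | F | F | T | T || F
T | F | F | T | F || T
T | F | F | F | T || F
T | F | F | F | F || T
F | T | T | T | T || F
F | T | T | T | F || T
F | T | T | F | T || F
F | T | T | F | F || T
F | T | F | T | T || F
F | T | F | T | F || T
F | T | F | F | T || F
F | T | F | F | F || T
F | F | T | T | T || T
F | F | T | T | F || F
F | F | T | F | T || F
F | F | T | F | F || T
F | F | F | T | T || F
F | F | F | T | F || T
F | F | F | F | T || F
F | F | F | F | F || T
16 of 32 rows are T, so the formula is contingent.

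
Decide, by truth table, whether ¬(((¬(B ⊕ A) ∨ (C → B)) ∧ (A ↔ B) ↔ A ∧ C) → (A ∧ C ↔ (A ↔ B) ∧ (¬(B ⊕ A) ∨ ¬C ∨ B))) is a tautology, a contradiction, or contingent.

contradiction

A | B | C | φ
- | - | - | -
F | F | F | F
F | F | T | F
F | T | F | F
F | T | T | F
T | F | F | F
T | F | T | F
T | T | F | F
T | T | T | F
Every row is F, so the formula is a contradiction.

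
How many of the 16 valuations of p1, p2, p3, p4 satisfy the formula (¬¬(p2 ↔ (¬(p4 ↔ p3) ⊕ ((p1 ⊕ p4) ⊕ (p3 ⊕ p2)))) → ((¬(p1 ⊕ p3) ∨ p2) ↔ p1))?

10

p1  p2  p3  p4  |  φ
F   F   F   F   |  F
F   F   F   T   |  F
F   F   T   F   |  T
F   F   T   T   |  T
F   T   F   F   |  F
F   T   F   T   |  F
F   T   T   F   |  F
F   T   T   T   |  F
T   F   F   F   |  T
T   F   F   T   |  T
T   F   T   F   |  T
T   F   T   T   |  T
T   T   F   F   |  T
T   T   F   T   |  T
T   T   T   F   |  T
T   T   T   T   |  T
The formula is true on 10 of the 16 rows.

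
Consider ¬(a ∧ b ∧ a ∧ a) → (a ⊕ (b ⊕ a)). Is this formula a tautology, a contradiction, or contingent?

contingent

a | b | (a ∧ b ∧ a) | ((a ∧ b ∧ a) ∧ a) | ¬((a ∧ b ∧ a) ∧ a) | (b ⊕ a) | (a ⊕ (b ⊕ a)) | φ
- | - | ----------- | ----------------- | ------------------ | ------- | ------------- | -
F | F |      F      |         F         |         T          |    F    |       F       | F
F | T |      F      |         F         |         T          |    T    |       T       | T
T | F |      F      |         F         |         T          |    T    |       F       | F
T | T |      T      |         T         |         F          |    F    |       T       | T
2 of 4 rows are T, so the formula is contingent.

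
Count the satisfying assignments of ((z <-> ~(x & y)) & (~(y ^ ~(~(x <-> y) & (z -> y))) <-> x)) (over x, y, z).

3

x  y  z  |  φ
T  T  T  |  F
T  T  F  |  T
T  F  T  |  F
T  F  F  |  F
F  T  T  |  T
F  T  F  |  F
F  F  T  |  T
F  F  F  |  F
The formula is true on 3 of the 8 rows.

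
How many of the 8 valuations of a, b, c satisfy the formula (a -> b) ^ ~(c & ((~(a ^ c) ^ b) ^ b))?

2

  a   |   b   |   c   || (a -> b) | (a ^ c) | ~(a ^ c) | (~(a ^ c) ^ b) | ((~(a ^ c) ^ b) ^ b) | (c & ((~(a ^ c) ^ b) ^ b)) | ~(c & ((~(a ^ c) ^ b) ^ b)) |   φ  
 True |  True |  True ||   True   |  False  |   True   |     False      |         True         |            True            |            False            |  True
 True |  True | False ||   True   |   True  |  False   |      True      |        False         |           False            |             True            | False
 True | False |  True ||  False   |  False  |   True   |      True      |         True         |            True            |            False            | False
 True | False | False ||  False   |   True  |  False   |     False      |        False         |           False            |             True            |  True
False |  True |  True ||   True   |   True  |  False   |      True      |        False         |           False            |             True            | False
False |  True | False ||   True   |  False  |   True   |     False      |         True         |           False            |             True            | False
False | False |  True ||   True   |   True  |  False   |     False      |        False         |           False            |             True            | False
False | False | False ||   True   |  False  |   True   |      True      |         True         |           False            |             True            | False
The formula is true on 2 of the 8 rows.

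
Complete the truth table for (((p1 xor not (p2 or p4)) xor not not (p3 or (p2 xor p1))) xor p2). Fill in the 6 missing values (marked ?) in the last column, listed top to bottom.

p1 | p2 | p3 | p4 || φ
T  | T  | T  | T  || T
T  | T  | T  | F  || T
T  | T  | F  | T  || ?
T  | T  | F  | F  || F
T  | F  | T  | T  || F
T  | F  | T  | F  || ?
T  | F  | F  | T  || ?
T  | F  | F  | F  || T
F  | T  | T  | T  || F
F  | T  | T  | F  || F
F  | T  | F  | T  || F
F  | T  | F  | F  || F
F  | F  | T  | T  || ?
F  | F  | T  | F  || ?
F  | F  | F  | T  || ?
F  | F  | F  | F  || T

F, T, F, T, F, F

Row p1=T, p2=T, p3=F, p4=T: ((p1 xor not (p2 or p4)) xor not not (p3 or (p2 xor p1))) = T, so the formula = F.
Row p1=T, p2=F, p3=T, p4=F: ((p1 xor not (p2 or p4)) xor not not (p3 or (p2 xor p1))) = T, so the formula = T.
Row p1=T, p2=F, p3=F, p4=T: ((p1 xor not (p2 or p4)) xor not not (p3 or (p2 xor p1))) = F, so the formula = F.
Row p1=F, p2=F, p3=T, p4=T: ((p1 xor not (p2 or p4)) xor not not (p3 or (p2 xor p1))) = T, so the formula = T.
Row p1=F, p2=F, p3=T, p4=F: ((p1 xor not (p2 or p4)) xor not not (p3 or (p2 xor p1))) = F, so the formula = F.
Row p1=F, p2=F, p3=F, p4=T: ((p1 xor not (p2 or p4)) xor not not (p3 or (p2 xor p1))) = F, so the formula = F.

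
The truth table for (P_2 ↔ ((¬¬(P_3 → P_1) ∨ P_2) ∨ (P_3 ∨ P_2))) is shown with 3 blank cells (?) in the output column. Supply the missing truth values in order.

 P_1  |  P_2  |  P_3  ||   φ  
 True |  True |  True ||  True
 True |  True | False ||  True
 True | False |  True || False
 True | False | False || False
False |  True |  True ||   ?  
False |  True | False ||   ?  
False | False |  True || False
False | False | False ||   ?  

Row P_1=False, P_2=True, P_3=True: ((¬¬(P_3 → P_1) ∨ P_2) ∨ (P_3 ∨ P_2)) = True, so the formula = True.
Row P_1=False, P_2=True, P_3=False: ((¬¬(P_3 → P_1) ∨ P_2) ∨ (P_3 ∨ P_2)) = True, so the formula = True.
Row P_1=False, P_2=False, P_3=False: ((¬¬(P_3 → P_1) ∨ P_2) ∨ (P_3 ∨ P_2)) = True, so the formula = False.

True, True, False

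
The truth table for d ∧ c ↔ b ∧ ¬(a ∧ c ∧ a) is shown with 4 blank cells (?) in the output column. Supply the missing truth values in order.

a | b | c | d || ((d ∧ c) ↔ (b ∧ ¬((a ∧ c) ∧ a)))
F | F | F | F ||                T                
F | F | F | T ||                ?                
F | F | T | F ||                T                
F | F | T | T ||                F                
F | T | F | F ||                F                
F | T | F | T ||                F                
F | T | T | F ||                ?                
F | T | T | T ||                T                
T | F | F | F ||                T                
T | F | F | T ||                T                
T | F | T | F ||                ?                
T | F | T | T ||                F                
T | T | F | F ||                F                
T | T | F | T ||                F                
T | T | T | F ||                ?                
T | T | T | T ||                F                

Row a=F, b=F, c=F, d=T: (d ∧ c) = F, (b ∧ ¬(a ∧ c ∧ a)) = F, so ((d ∧ c) ↔ (b ∧ ¬((a ∧ c) ∧ a))) = T.
Row a=F, b=T, c=T, d=F: (d ∧ c) = F, (b ∧ ¬(a ∧ c ∧ a)) = T, so ((d ∧ c) ↔ (b ∧ ¬((a ∧ c) ∧ a))) = F.
Row a=T, b=F, c=T, d=F: (d ∧ c) = F, (b ∧ ¬(a ∧ c ∧ a)) = F, so ((d ∧ c) ↔ (b ∧ ¬((a ∧ c) ∧ a))) = T.
Row a=T, b=T, c=T, d=F: (d ∧ c) = F, (b ∧ ¬(a ∧ c ∧ a)) = F, so ((d ∧ c) ↔ (b ∧ ¬((a ∧ c) ∧ a))) = T.

T, F, T, T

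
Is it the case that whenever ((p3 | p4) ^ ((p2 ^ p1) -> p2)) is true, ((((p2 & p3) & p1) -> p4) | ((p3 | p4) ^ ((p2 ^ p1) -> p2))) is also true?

p1  p2  p3  p4  |  φ  ψ
F   F   F   F   |  T  T
F   F   F   T   |  F  T
F   F   T   F   |  F  T
F   F   T   T   |  F  T
F   T   F   F   |  T  T
F   T   F   T   |  F  T
F   T   T   F   |  F  T
F   T   T   T   |  F  T
T   F   F   F   |  F  T
T   F   F   T   |  T  T
T   F   T   F   |  T  T
T   F   T   T   |  T  T
T   T   F   F   |  T  T
T   T   F   T   |  F  T
T   T   T   F   |  F  F
T   T   T   T   |  F  T
In every row where φ is true, ψ is also true, so φ ⊨ ψ.

yes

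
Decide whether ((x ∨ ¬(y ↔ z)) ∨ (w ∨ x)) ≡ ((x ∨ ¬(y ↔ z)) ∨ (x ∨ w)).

equivalent

x | y | z | w || φ | ψ
T | T | T | T || T | T
T | T | T | F || T | T
T | T | F | T || T | T
T | T | F | F || T | T
T | F | T | T || T | T
T | F | T | F || T | T
T | F | F | T || T | T
T | F | F | F || T | T
F | T | T | T || T | T
F | T | T | F || F | F
F | T | F | T || T | T
F | T | F | F || T | T
F | F | T | T || T | T
F | F | T | F || T | T
F | F | F | T || T | T
F | F | F | F || F | F
The columns for φ and ψ agree on every row, so they are logically equivalent.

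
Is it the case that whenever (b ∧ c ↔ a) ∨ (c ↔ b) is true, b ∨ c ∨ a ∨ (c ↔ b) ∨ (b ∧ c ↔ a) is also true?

yes

a | b | c || φ | ψ
T | T | T || T | T
T | T | F || F | T
T | F | T || F | T
T | F | F || T | T
F | T | T || T | T
F | T | F || T | T
F | F | T || T | T
F | F | F || T | T
In every row where φ is true, ψ is also true, so φ ⊨ ψ.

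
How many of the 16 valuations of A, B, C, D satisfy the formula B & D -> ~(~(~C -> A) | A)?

13

A  B  C  D     (B & D)  ~C  (~C -> A)  ~(~C -> A)  (~(~C -> A) | A)  ~(~(~C -> A) | A)  ((B & D) -> ~(~(~C -> A) | A))
T  T  T  T        T     F       T          F              T                  F                        F               
T  T  T  F        F     F       T          F              T                  F                        T               
T  T  F  T        T     T       T          F              T                  F                        F               
T  T  F  F        F     T       T          F              T                  F                        T               
T  F  T  T        F     F       T          F              T                  F                        T               
T  F  T  F        F     F       T          F              T                  F                        T               
T  F  F  T        F     T       T          F              T                  F                        T               
T  F  F  F        F     T       T          F              T                  F                        T               
F  T  T  T        T     F       T          F              F                  T                        T               
F  T  T  F        F     F       T          F              F                  T                        T               
F  T  F  T        T     T       F          T              T                  F                        F               
F  T  F  F        F     T       F          T              T                  F                        T               
F  F  T  T        F     F       T          F              F                  T                        T               
F  F  T  F        F     F       T          F              F                  T                        T               
F  F  F  T        F     T       F          T              T                  F                        T               
F  F  F  F        F     T       F          T              T                  F                        T               
The formula is true on 13 of the 16 rows.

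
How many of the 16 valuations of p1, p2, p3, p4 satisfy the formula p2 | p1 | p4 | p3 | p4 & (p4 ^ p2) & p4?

15

p1  p2  p3  p4     (p2 | p1 | p4 | p3)  (p4 ^ p2)  (p4 & (p4 ^ p2))  ((p4 & (p4 ^ p2)) & p4)  φ
T   T   T   T               T               F             F                     F             T
T   T   T   F               T               T             F                     F             T
T   T   F   T               T               F             F                     F             T
T   T   F   F               T               T             F                     F             T
T   F   T   T               T               T             T                     T             T
T   F   T   F               T               F             F                     F             T
T   F   F   T               T               T             T                     T             T
T   F   F   F               T               F             F                     F             T
F   T   T   T               T               F             F                     F             T
F   T   T   F               T               T             F                     F             T
F   T   F   T               T               F             F                     F             T
F   T   F   F               T               T             F                     F             T
F   F   T   T               T               T             T                     T             T
F   F   T   F               T               F             F                     F             T
F   F   F   T               T               T             T                     T             T
F   F   F   F               F               F             F                     F             F
The formula is true on 15 of the 16 rows.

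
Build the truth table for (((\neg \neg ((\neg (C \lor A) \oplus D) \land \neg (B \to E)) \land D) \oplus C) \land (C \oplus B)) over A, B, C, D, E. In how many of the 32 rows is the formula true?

9

A | B | C | D | E | φ
- | - | - | - | - | -
T | T | T | T | T | F
T | T | T | T | F | F
T | T | T | F | T | F
T | T | T | F | F | F
T | T | F | T | T | F
T | T | F | T | F | T
T | T | F | F | T | F
T | T | F | F | F | F
T | F | T | T | T | T
T | F | T | T | F | T
T | F | T | F | T | T
T | F | T | F | F | T
T | F | F | T | T | F
T | F | F | T | F | F
T | F | F | F | T | F
T | F | F | F | F | F
F | T | T | T | T | F
F | T | T | T | F | F
F | T | T | F | T | F
F | T | T | F | F | F
F | T | F | T | T | F
F | T | F | T | F | F
F | T | F | F | T | F
F | T | F | F | F | F
F | F | T | T | T | T
F | F | T | T | F | T
F | F | T | F | T | T
F | F | T | F | F | T
F | F | F | T | T | F
F | F | F | T | F | F
F | F | F | F | T | F
F | F | F | F | F | F
The formula is true on 9 of the 32 rows.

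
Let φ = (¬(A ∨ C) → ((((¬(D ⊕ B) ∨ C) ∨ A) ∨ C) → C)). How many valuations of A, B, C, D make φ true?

  A   |   B   |   C   |   D   ||   φ  
 True |  True |  True |  True ||  True
 True |  True |  True | False ||  True
 True |  True | False |  True ||  True
 True |  True | False | False ||  True
 True | False |  True |  True ||  True
 True | False |  True | False ||  True
 True | False | False |  True ||  True
 True | False | False | False ||  True
False |  True |  True |  True ||  True
False |  True |  True | False ||  True
False |  True | False |  True || False
False |  True | False | False ||  True
False | False |  True |  True ||  True
False | False |  True | False ||  True
False | False | False |  True ||  True
False | False | False | False || False
The formula is true on 14 of the 16 rows.

14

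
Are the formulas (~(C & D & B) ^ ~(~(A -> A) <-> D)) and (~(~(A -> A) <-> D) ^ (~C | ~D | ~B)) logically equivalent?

A  B  C  D  |  φ  ψ
T  T  T  T  |  T  T
T  T  T  F  |  T  T
T  T  F  T  |  F  F
T  T  F  F  |  T  T
T  F  T  T  |  F  F
T  F  T  F  |  T  T
T  F  F  T  |  F  F
T  F  F  F  |  T  T
F  T  T  T  |  T  T
F  T  T  F  |  T  T
F  T  F  T  |  F  F
F  T  F  F  |  T  T
F  F  T  T  |  F  F
F  F  T  F  |  T  T
F  F  F  T  |  F  F
F  F  F  F  |  T  T
The columns for φ and ψ agree on every row, so they are logically equivalent.

equivalent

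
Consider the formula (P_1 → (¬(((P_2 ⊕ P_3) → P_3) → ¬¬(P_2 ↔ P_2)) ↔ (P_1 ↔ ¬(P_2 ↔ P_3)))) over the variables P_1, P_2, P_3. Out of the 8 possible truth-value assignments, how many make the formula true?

 P_1  |  P_2  |  P_3  ||   φ  
False | False | False ||  True
False | False |  True ||  True
False |  True | False ||  True
False |  True |  True ||  True
 True | False | False ||  True
 True | False |  True || False
 True |  True | False || False
 True |  True |  True ||  True
The formula is true on 6 of the 8 rows.

6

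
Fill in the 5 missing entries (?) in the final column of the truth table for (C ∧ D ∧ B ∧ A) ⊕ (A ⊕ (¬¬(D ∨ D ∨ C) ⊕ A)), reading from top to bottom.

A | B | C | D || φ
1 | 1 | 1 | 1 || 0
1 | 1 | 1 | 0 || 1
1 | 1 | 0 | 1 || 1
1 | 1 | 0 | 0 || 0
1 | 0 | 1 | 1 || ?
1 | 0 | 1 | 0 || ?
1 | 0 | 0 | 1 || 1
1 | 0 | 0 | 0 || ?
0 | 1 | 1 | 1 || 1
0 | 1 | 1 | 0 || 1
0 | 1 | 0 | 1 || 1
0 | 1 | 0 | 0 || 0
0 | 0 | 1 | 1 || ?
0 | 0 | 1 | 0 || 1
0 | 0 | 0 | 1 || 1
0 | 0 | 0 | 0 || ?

1, 1, 0, 1, 0

Row A=1, B=0, C=1, D=1: (C ∧ D ∧ B ∧ A) = 0, (A ⊕ (¬¬(D ∨ D ∨ C) ⊕ A)) = 1, so the formula = 1.
Row A=1, B=0, C=1, D=0: (C ∧ D ∧ B ∧ A) = 0, (A ⊕ (¬¬(D ∨ D ∨ C) ⊕ A)) = 1, so the formula = 1.
Row A=1, B=0, C=0, D=0: (C ∧ D ∧ B ∧ A) = 0, (A ⊕ (¬¬(D ∨ D ∨ C) ⊕ A)) = 0, so the formula = 0.
Row A=0, B=0, C=1, D=1: (C ∧ D ∧ B ∧ A) = 0, (A ⊕ (¬¬(D ∨ D ∨ C) ⊕ A)) = 1, so the formula = 1.
Row A=0, B=0, C=0, D=0: (C ∧ D ∧ B ∧ A) = 0, (A ⊕ (¬¬(D ∨ D ∨ C) ⊕ A)) = 0, so the formula = 0.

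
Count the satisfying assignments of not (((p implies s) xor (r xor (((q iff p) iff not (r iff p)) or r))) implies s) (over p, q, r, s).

p | q | r | s || φ
T | T | T | T || F
T | T | T | F || F
T | T | F | T || F
T | T | F | F || T
T | F | T | T || F
T | F | T | F || F
T | F | F | T || F
T | F | F | F || F
F | T | T | T || F
F | T | T | F || T
F | T | F | T || F
F | T | F | F || F
F | F | T | T || F
F | F | T | F || T
F | F | F | T || F
F | F | F | F || T
The formula is true on 4 of the 16 rows.

4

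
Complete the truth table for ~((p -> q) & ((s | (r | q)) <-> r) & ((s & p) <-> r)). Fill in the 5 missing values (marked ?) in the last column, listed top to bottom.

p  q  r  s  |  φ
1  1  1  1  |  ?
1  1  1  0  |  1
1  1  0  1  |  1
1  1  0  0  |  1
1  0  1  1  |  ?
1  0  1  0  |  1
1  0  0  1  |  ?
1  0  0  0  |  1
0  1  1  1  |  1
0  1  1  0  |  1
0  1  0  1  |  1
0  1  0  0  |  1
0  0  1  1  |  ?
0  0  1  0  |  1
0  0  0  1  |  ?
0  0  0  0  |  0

0, 1, 1, 1, 1

Row p=1, q=1, r=1, s=1: (p -> q) = 1, ((s | (r | q)) <-> r) = 1, ((s & p) <-> r) = 1, ((p -> q) & ((s | (r | q)) <-> r) & ((s & p) <-> r)) = 1, so the formula = 0.
Row p=1, q=0, r=1, s=1: (p -> q) = 0, ((s | (r | q)) <-> r) = 1, ((s & p) <-> r) = 1, ((p -> q) & ((s | (r | q)) <-> r) & ((s & p) <-> r)) = 0, so the formula = 1.
Row p=1, q=0, r=0, s=1: (p -> q) = 0, ((s | (r | q)) <-> r) = 0, ((s & p) <-> r) = 0, ((p -> q) & ((s | (r | q)) <-> r) & ((s & p) <-> r)) = 0, so the formula = 1.
Row p=0, q=0, r=1, s=1: (p -> q) = 1, ((s | (r | q)) <-> r) = 1, ((s & p) <-> r) = 0, ((p -> q) & ((s | (r | q)) <-> r) & ((s & p) <-> r)) = 0, so the formula = 1.
Row p=0, q=0, r=0, s=1: (p -> q) = 1, ((s | (r | q)) <-> r) = 0, ((s & p) <-> r) = 1, ((p -> q) & ((s | (r | q)) <-> r) & ((s & p) <-> r)) = 0, so the formula = 1.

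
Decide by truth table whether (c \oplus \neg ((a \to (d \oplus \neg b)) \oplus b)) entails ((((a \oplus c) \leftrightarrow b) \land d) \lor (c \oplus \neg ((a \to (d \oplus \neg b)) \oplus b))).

yes

a  b  c  d  |  φ  ψ
1  1  1  1  |  0  0
1  1  1  0  |  1  1
1  1  0  1  |  1  1
1  1  0  0  |  0  0
1  0  1  1  |  0  1
1  0  1  0  |  1  1
1  0  0  1  |  1  1
1  0  0  0  |  0  0
0  1  1  1  |  0  1
0  1  1  0  |  0  0
0  1  0  1  |  1  1
0  1  0  0  |  1  1
0  0  1  1  |  1  1
0  0  1  0  |  1  1
0  0  0  1  |  0  1
0  0  0  0  |  0  0
In every row where φ is true, ψ is also true, so φ ⊨ ψ.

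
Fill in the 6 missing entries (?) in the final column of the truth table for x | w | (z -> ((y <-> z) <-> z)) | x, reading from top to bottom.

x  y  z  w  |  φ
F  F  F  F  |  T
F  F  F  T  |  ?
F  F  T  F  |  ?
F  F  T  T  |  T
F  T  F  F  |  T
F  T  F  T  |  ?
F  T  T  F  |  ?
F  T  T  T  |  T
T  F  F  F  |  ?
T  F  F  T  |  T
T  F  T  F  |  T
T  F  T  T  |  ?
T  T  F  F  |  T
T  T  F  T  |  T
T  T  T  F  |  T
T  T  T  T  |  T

T, F, T, T, T, T

Row x=F, y=F, z=F, w=T: (z -> ((y <-> z) <-> z)) = T, so the formula = T.
Row x=F, y=F, z=T, w=F: (z -> ((y <-> z) <-> z)) = F, so the formula = F.
Row x=F, y=T, z=F, w=T: (z -> ((y <-> z) <-> z)) = T, so the formula = T.
Row x=F, y=T, z=T, w=F: (z -> ((y <-> z) <-> z)) = T, so the formula = T.
Row x=T, y=F, z=F, w=F: (z -> ((y <-> z) <-> z)) = T, so the formula = T.
Row x=T, y=F, z=T, w=T: (z -> ((y <-> z) <-> z)) = F, so the formula = T.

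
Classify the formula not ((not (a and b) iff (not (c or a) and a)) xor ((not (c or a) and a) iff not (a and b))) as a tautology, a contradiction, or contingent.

tautology

a  b  c  |  φ
T  T  T  |  T
T  T  F  |  T
T  F  T  |  T
T  F  F  |  T
F  T  T  |  T
F  T  F  |  T
F  F  T  |  T
F  F  F  |  T
Every row is T, so the formula is a tautology.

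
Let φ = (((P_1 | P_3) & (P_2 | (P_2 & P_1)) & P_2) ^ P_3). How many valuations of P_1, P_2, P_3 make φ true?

P_1 | P_2 | P_3 || φ
 0  |  0  |  0  || 0
 0  |  0  |  1  || 1
 0  |  1  |  0  || 0
 0  |  1  |  1  || 0
 1  |  0  |  0  || 0
 1  |  0  |  1  || 1
 1  |  1  |  0  || 1
 1  |  1  |  1  || 0
The formula is true on 3 of the 8 rows.

3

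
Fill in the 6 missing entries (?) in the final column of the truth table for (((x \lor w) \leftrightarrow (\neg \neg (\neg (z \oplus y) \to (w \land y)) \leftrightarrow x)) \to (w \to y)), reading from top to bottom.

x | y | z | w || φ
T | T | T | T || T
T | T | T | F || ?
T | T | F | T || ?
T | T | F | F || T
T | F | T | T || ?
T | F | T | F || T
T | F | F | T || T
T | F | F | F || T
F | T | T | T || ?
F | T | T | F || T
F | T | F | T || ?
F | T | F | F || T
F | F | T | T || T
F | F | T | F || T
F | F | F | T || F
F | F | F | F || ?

Row x=T, y=T, z=T, w=F: ((x \lor w) \leftrightarrow (\neg \neg (\neg (z \oplus y) \to (w \land y)) \leftrightarrow x)) = F, (w \to y) = T, so the formula = T.
Row x=T, y=T, z=F, w=T: ((x \lor w) \leftrightarrow (\neg \neg (\neg (z \oplus y) \to (w \land y)) \leftrightarrow x)) = T, (w \to y) = T, so the formula = T.
Row x=T, y=F, z=T, w=T: ((x \lor w) \leftrightarrow (\neg \neg (\neg (z \oplus y) \to (w \land y)) \leftrightarrow x)) = T, (w \to y) = F, so the formula = F.
Row x=F, y=T, z=T, w=T: ((x \lor w) \leftrightarrow (\neg \neg (\neg (z \oplus y) \to (w \land y)) \leftrightarrow x)) = F, (w \to y) = T, so the formula = T.
Row x=F, y=T, z=F, w=T: ((x \lor w) \leftrightarrow (\neg \neg (\neg (z \oplus y) \to (w \land y)) \leftrightarrow x)) = F, (w \to y) = T, so the formula = T.
Row x=F, y=F, z=F, w=F: ((x \lor w) \leftrightarrow (\neg \neg (\neg (z \oplus y) \to (w \land y)) \leftrightarrow x)) = F, (w \to y) = T, so the formula = T.

T, T, F, T, T, T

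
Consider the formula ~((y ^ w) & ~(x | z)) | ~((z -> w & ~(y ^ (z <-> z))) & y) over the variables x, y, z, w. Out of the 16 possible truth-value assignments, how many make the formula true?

15

x  y  z  w     (y ^ w)  (x | z)  ~(x | z)  ((y ^ w) & ~(x | z))  ~((y ^ w) & ~(x | z))  (z <-> z)  (y ^ (z <-> z))  ~(y ^ (z <-> z))  (w & ~(y ^ (z <-> z)))  φ
1  1  1  1        0        1        0               0                      1                1             0                1                    1             1
1  1  1  0        1        1        0               0                      1                1             0                1                    0             1
1  1  0  1        0        1        0               0                      1                1             0                1                    1             1
1  1  0  0        1        1        0               0                      1                1             0                1                    0             1
1  0  1  1        1        1        0               0                      1                1             1                0                    0             1
1  0  1  0        0        1        0               0                      1                1             1                0                    0             1
1  0  0  1        1        1        0               0                      1                1             1                0                    0             1
1  0  0  0        0        1        0               0                      1                1             1                0                    0             1
0  1  1  1        0        1        0               0                      1                1             0                1                    1             1
0  1  1  0        1        1        0               0                      1                1             0                1                    0             1
0  1  0  1        0        0        1               0                      1                1             0                1                    1             1
0  1  0  0        1        0        1               1                      0                1             0                1                    0             0
0  0  1  1        1        1        0               0                      1                1             1                0                    0             1
0  0  1  0        0        1        0               0                      1                1             1                0                    0             1
0  0  0  1        1        0        1               1                      0                1             1                0                    0             1
0  0  0  0        0        0        1               0                      1                1             1                0                    0             1
The formula is true on 15 of the 16 rows.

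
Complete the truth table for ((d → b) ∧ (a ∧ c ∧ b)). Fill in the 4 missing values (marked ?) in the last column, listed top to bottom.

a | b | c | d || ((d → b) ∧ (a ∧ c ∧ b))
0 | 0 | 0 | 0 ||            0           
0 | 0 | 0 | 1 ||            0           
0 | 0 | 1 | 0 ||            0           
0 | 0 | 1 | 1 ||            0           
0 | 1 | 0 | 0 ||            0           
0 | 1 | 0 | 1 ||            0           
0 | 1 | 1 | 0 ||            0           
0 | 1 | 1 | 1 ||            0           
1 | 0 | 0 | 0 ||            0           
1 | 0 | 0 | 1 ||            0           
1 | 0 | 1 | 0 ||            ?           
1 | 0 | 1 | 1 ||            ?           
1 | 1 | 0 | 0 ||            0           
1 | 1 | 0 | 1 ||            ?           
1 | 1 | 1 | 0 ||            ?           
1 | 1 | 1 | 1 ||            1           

0, 0, 0, 1

Row a=1, b=0, c=1, d=0: (d → b) = 1, (a ∧ c ∧ b) = 0, so ((d → b) ∧ (a ∧ c ∧ b)) = 0.
Row a=1, b=0, c=1, d=1: (d → b) = 0, (a ∧ c ∧ b) = 0, so ((d → b) ∧ (a ∧ c ∧ b)) = 0.
Row a=1, b=1, c=0, d=1: (d → b) = 1, (a ∧ c ∧ b) = 0, so ((d → b) ∧ (a ∧ c ∧ b)) = 0.
Row a=1, b=1, c=1, d=0: (d → b) = 1, (a ∧ c ∧ b) = 1, so ((d → b) ∧ (a ∧ c ∧ b)) = 1.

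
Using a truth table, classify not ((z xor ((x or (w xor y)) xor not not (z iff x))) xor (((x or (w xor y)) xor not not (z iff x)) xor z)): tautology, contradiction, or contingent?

tautology

  x   |   y   |   z   |   w   ||   φ  
False | False | False | False ||  True
False | False | False |  True ||  True
False | False |  True | False ||  True
False | False |  True |  True ||  True
False |  True | False | False ||  True
False |  True | False |  True ||  True
False |  True |  True | False ||  True
False |  True |  True |  True ||  True
 True | False | False | False ||  True
 True | False | False |  True ||  True
 True | False |  True | False ||  True
 True | False |  True |  True ||  True
 True |  True | False | False ||  True
 True |  True | False |  True ||  True
 True |  True |  True | False ||  True
 True |  True |  True |  True ||  True
Every row is True, so the formula is a tautology.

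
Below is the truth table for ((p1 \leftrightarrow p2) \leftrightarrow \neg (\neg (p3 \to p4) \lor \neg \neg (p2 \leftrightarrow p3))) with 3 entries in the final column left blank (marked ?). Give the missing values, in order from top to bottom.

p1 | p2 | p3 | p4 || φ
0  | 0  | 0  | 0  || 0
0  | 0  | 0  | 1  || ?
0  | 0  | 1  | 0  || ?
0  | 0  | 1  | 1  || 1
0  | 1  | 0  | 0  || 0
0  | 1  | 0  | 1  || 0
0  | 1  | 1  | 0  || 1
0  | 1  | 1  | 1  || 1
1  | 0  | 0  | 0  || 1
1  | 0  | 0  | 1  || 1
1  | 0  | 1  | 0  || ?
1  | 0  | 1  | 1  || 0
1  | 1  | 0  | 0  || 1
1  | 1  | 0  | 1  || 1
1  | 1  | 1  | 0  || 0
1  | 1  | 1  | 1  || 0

0, 0, 1

Row p1=0, p2=0, p3=0, p4=1: (p1 \leftrightarrow p2) = 1, \neg (\neg (p3 \to p4) \lor \neg \neg (p2 \leftrightarrow p3)) = 0, so the formula = 0.
Row p1=0, p2=0, p3=1, p4=0: (p1 \leftrightarrow p2) = 1, \neg (\neg (p3 \to p4) \lor \neg \neg (p2 \leftrightarrow p3)) = 0, so the formula = 0.
Row p1=1, p2=0, p3=1, p4=0: (p1 \leftrightarrow p2) = 0, \neg (\neg (p3 \to p4) \lor \neg \neg (p2 \leftrightarrow p3)) = 0, so the formula = 1.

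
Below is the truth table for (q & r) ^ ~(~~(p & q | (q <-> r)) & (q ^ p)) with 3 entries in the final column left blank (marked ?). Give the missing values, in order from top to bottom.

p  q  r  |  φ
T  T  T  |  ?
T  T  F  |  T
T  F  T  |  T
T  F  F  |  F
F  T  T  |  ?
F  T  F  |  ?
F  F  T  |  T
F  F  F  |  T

F, T, T

Row p=T, q=T, r=T: (q & r) = T, ~(~~(p & q | (q <-> r)) & (q ^ p)) = T, so the formula = F.
Row p=F, q=T, r=T: (q & r) = T, ~(~~(p & q | (q <-> r)) & (q ^ p)) = F, so the formula = T.
Row p=F, q=T, r=F: (q & r) = F, ~(~~(p & q | (q <-> r)) & (q ^ p)) = T, so the formula = T.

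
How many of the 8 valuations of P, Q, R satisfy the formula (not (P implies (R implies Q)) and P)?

1

P | Q | R | φ
- | - | - | -
T | T | T | F
T | T | F | F
T | F | T | T
T | F | F | F
F | T | T | F
F | T | F | F
F | F | T | F
F | F | F | F
The formula is true on 1 of the 8 rows.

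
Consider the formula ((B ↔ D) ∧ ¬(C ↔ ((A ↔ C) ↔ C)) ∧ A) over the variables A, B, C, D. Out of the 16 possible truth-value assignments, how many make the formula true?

2

A | B | C | D || (B ↔ D) | (A ↔ C) | ((A ↔ C) ↔ C) | (C ↔ ((A ↔ C) ↔ C)) | ¬(C ↔ ((A ↔ C) ↔ C)) | φ
F | F | F | F ||    T    |    T    |       F       |          T          |          F           | F
F | F | F | T ||    F    |    T    |       F       |          T          |          F           | F
F | F | T | F ||    T    |    F    |       F       |          F          |          T           | F
F | F | T | T ||    F    |    F    |       F       |          F          |          T           | F
F | T | F | F ||    F    |    T    |       F       |          T          |          F           | F
F | T | F | T ||    T    |    T    |       F       |          T          |          F           | F
F | T | T | F ||    F    |    F    |       F       |          F          |          T           | F
F | T | T | T ||    T    |    F    |       F       |          F          |          T           | F
T | F | F | F ||    T    |    F    |       T       |          F          |          T           | T
T | F | F | T ||    F    |    F    |       T       |          F          |          T           | F
T | F | T | F ||    T    |    T    |       T       |          T          |          F           | F
T | F | T | T ||    F    |    T    |       T       |          T          |          F           | F
T | T | F | F ||    F    |    F    |       T       |          F          |          T           | F
T | T | F | T ||    T    |    F    |       T       |          F          |          T           | T
T | T | T | F ||    F    |    T    |       T       |          T          |          F           | F
T | T | T | T ||    T    |    T    |       T       |          T          |          F           | F
The formula is true on 2 of the 16 rows.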